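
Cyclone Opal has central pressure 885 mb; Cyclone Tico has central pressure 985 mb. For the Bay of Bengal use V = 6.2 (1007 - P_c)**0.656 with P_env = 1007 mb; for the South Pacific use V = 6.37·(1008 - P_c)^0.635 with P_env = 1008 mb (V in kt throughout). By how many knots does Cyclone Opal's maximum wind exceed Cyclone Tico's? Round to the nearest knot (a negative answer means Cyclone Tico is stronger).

98 kt

Cyclone Opal: ΔP = 122; V ≈ 6.2 × 122^0.656 ≈ 144.89 kt.
Cyclone Tico: ΔP = 23; V ≈ 6.37 × 23^0.635 ≈ 46.65 kt.
Difference ≈ 144.89 − 46.65 = 98.24 → 98 kt.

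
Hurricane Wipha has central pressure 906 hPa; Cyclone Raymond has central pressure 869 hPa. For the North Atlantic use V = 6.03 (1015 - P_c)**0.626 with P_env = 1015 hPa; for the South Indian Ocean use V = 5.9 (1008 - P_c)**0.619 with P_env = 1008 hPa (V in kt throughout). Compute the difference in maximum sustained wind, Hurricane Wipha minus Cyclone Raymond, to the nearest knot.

Hurricane Wipha: ΔP = 109; V ≈ 6.03 × 109^0.626 ≈ 113.70 kt.
Cyclone Raymond: ΔP = 139; V ≈ 5.9 × 139^0.619 ≈ 125.13 kt.
Difference ≈ 113.70 − 125.13 = -11.43 → -11 kt.

-11 kt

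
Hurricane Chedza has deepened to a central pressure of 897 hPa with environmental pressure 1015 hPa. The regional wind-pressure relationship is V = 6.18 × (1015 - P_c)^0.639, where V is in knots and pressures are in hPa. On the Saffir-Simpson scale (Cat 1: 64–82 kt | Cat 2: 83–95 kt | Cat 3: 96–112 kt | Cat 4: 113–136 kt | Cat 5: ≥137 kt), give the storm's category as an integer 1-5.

4

ΔP = 1015 − 897 = 118 hPa.
V ≈ 6.18 × 118^0.639 = 6.18 × 21.08 ≈ 130 kt.
130 kt falls in the Category 4 band.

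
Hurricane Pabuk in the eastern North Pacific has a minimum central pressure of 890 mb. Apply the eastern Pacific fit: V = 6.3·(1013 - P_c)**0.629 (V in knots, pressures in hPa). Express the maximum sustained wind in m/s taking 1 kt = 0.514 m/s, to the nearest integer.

67 m/s

ΔP = 1013 − 890 = 123 mb.
V ≈ 6.3 × 123^0.629 = 6.3 × 20.632 ≈ 129.984 kt.
129.984 × 0.514 ≈ 66.81 m/s → 67 m/s.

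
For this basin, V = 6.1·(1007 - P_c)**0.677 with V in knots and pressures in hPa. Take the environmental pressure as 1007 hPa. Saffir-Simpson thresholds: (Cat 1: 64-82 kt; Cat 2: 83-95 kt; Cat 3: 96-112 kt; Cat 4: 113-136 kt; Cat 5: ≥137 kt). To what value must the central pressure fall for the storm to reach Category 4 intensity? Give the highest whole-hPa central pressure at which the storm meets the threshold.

Category 4 begins at V = 113 kt.
Required ΔP = (113/6.1)^(1/0.677) = 18.525^1.477 ≈ 74.58 hPa.
P_c ≤ 1007 − 74.58 = 932.42, so the highest integer P_c is 932 hPa.

932 hPa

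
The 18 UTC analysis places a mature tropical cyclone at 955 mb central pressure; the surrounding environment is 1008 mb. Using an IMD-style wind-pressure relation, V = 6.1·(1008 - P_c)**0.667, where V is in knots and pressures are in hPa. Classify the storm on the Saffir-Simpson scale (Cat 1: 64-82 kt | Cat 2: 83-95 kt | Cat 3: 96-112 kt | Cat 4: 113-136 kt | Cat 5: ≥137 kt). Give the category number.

ΔP = 1008 − 955 = 53 mb.
V ≈ 6.1 × 53^0.667 = 6.1 × 14.13 ≈ 86 kt.
86 kt falls in the Category 2 band.

2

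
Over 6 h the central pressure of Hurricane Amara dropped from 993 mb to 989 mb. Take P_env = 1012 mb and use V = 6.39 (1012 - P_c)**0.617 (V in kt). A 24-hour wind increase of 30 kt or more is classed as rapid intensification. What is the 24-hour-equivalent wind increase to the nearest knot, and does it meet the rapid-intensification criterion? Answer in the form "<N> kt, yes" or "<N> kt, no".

V₁: ΔP = 19, V ≈ 6.39 × 19^0.617 ≈ 39.31 kt.
V₂: ΔP = 23, V ≈ 6.39 × 23^0.617 ≈ 44.23 kt.
ΔV over 6 h = 4.92 kt → 24 h equivalent = 4.92 × 24/6 ≈ 19.68 kt.
20 kt < 30 kt ⇒ not rapid intensification.

20 kt, no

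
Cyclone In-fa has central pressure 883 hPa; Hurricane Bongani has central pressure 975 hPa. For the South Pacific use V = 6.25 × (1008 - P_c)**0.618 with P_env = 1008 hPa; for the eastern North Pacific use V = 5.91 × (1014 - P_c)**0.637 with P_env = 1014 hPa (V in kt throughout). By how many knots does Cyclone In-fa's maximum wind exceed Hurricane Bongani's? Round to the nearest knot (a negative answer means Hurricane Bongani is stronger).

63 kt

Cyclone In-fa: ΔP = 125; V ≈ 6.25 × 125^0.618 ≈ 123.53 kt.
Hurricane Bongani: ΔP = 39; V ≈ 5.91 × 39^0.637 ≈ 60.97 kt.
Difference ≈ 123.53 − 60.97 = 62.56 → 63 kt.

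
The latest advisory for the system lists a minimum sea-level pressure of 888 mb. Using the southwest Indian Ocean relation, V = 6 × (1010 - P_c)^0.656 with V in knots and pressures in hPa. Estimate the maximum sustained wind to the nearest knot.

140 kt

ΔP = 1010 − 888 = 122 mb.
122^0.656 ≈ 23.370.
V ≈ 6 × 23.370 ≈ 140.2 kt.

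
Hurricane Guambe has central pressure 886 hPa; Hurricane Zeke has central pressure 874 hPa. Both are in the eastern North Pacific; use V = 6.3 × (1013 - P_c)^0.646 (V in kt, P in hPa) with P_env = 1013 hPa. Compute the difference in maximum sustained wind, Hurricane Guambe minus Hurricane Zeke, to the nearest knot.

Hurricane Guambe: ΔP = 127; V ≈ 6.3 × 127^0.646 ≈ 144.01 kt.
Hurricane Zeke: ΔP = 139; V ≈ 6.3 × 139^0.646 ≈ 152.66 kt.
Difference ≈ 144.01 − 152.66 = -8.65 → -9 kt.

-9 kt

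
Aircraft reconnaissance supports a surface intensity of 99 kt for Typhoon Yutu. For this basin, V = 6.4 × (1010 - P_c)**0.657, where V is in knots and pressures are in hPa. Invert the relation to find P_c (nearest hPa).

ΔP = (V / 6.4)^(1/0.657) = (99/6.4)^1.522.
99/6.4 = 15.469; 15.469^1.522 ≈ 64.63 hPa.
P_c = 1010 − 64.63 = 945.37 ≈ 945 hPa.

945 hPa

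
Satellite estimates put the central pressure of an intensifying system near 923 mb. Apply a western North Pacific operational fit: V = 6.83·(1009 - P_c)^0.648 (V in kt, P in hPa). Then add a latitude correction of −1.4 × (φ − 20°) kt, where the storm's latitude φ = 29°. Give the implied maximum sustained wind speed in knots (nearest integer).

110 kt

ΔP = 1009 − 923 = 86 mb.
86^0.648 ≈ 17.929.
V ≈ 6.83 × 17.929 ≈ 122.5 kt.
Latitude correction: −1.4 × (29 − 20) = -12.6 kt.
Corrected V ≈ 109.9 kt → 110 kt.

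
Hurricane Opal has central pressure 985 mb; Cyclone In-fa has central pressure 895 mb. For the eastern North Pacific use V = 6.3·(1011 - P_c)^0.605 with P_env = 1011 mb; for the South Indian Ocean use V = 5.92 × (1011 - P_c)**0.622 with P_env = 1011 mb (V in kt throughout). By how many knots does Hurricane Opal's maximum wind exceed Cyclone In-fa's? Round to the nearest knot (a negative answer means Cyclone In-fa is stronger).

-69 kt

Hurricane Opal: ΔP = 26; V ≈ 6.3 × 26^0.605 ≈ 45.23 kt.
Cyclone In-fa: ΔP = 116; V ≈ 5.92 × 116^0.622 ≈ 113.87 kt.
Difference ≈ 45.23 − 113.87 = -68.64 → -69 kt.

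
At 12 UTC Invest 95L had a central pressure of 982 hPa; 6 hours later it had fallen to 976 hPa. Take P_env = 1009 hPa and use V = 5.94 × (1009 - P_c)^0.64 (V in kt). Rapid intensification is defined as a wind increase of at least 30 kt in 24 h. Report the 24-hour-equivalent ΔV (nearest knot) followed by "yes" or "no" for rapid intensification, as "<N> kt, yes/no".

V₁: ΔP = 27, V ≈ 5.94 × 27^0.64 ≈ 48.96 kt.
V₂: ΔP = 33, V ≈ 5.94 × 33^0.64 ≈ 55.67 kt.
ΔV over 6 h = 6.71 kt → 24 h equivalent = 6.71 × 24/6 ≈ 26.84 kt.
27 kt < 30 kt ⇒ not rapid intensification.

27 kt, no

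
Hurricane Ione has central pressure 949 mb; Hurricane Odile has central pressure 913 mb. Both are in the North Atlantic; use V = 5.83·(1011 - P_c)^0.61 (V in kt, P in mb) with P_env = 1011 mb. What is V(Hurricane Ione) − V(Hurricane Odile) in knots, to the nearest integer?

Hurricane Ione: ΔP = 62; V ≈ 5.83 × 62^0.61 ≈ 72.28 kt.
Hurricane Odile: ΔP = 98; V ≈ 5.83 × 98^0.61 ≈ 95.57 kt.
Difference ≈ 72.28 − 95.57 = -23.29 → -23 kt.

-23 kt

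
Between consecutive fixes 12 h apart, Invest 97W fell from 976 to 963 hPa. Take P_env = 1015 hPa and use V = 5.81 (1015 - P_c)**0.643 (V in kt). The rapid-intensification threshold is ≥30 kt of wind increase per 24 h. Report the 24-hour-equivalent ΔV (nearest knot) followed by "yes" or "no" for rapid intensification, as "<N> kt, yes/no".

V₁: ΔP = 39, V ≈ 5.81 × 39^0.643 ≈ 61.27 kt.
V₂: ΔP = 52, V ≈ 5.81 × 52^0.643 ≈ 73.72 kt.
ΔV over 12 h = 12.45 kt → 24 h equivalent = 12.45 × 24/12 ≈ 24.90 kt.
25 kt < 30 kt ⇒ not rapid intensification.

25 kt, no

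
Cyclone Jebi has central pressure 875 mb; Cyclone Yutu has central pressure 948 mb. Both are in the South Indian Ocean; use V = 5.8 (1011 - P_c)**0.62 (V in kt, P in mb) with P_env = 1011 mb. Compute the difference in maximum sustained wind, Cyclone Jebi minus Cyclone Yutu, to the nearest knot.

Cyclone Jebi: ΔP = 136; V ≈ 5.8 × 136^0.62 ≈ 121.96 kt.
Cyclone Yutu: ΔP = 63; V ≈ 5.8 × 63^0.62 ≈ 75.69 kt.
Difference ≈ 121.96 − 75.69 = 46.27 → 46 kt.

46 kt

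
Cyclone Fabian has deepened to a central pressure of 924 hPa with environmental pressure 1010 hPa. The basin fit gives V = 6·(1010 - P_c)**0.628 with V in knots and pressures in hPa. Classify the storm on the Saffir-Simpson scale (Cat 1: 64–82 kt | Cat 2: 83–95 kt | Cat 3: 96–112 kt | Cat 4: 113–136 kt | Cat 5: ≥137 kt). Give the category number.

3

ΔP = 1010 − 924 = 86 hPa.
V ≈ 6 × 86^0.628 = 6 × 16.40 ≈ 98 kt.
98 kt falls in the Category 3 band.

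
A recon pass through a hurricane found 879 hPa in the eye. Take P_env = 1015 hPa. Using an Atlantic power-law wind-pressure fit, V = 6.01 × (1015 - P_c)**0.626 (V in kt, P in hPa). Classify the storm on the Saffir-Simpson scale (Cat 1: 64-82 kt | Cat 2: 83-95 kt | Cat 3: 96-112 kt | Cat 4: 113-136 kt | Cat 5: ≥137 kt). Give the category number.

ΔP = 1015 − 879 = 136 hPa.
V ≈ 6.01 × 136^0.626 = 6.01 × 21.66 ≈ 130 kt.
130 kt falls in the Category 4 band.

4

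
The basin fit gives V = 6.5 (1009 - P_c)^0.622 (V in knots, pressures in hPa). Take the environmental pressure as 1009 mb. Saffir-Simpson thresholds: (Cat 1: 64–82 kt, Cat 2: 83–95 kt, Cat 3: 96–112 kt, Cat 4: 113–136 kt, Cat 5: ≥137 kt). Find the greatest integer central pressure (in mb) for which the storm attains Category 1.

969 mb

Category 1 begins at V = 64 kt.
Required ΔP = (64/6.5)^(1/0.622) = 9.846^1.608 ≈ 39.53 mb.
P_c ≤ 1009 − 39.53 = 969.47, so the highest integer P_c is 969 mb.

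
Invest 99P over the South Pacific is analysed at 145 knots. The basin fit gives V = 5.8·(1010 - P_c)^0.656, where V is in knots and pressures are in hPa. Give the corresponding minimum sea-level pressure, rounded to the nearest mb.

875 mb

ΔP = (V / 5.8)^(1/0.656) = (145/5.8)^1.524.
145/5.8 = 25.000; 25.000^1.524 ≈ 135.21 mb.
P_c = 1010 − 135.21 = 874.79 ≈ 875 mb.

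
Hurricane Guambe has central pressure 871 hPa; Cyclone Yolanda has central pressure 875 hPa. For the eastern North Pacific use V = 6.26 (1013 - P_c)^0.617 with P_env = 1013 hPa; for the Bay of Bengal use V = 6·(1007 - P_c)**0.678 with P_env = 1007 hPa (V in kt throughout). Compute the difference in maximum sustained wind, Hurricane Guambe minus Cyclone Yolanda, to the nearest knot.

-31 kt

Hurricane Guambe: ΔP = 142; V ≈ 6.26 × 142^0.617 ≈ 133.21 kt.
Cyclone Yolanda: ΔP = 132; V ≈ 6 × 132^0.678 ≈ 164.40 kt.
Difference ≈ 133.21 − 164.40 = -31.19 → -31 kt.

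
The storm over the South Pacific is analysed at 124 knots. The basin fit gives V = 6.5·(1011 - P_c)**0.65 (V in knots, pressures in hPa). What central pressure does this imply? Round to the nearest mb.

ΔP = (V / 6.5)^(1/0.65) = (124/6.5)^1.538.
124/6.5 = 19.077; 19.077^1.538 ≈ 93.33 mb.
P_c = 1011 − 93.33 = 917.67 ≈ 918 mb.

918 mb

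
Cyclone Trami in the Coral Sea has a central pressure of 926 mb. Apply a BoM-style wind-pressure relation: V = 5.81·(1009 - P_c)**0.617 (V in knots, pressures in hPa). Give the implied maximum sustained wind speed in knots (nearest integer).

89 kt

ΔP = 1009 − 926 = 83 mb.
83^0.617 ≈ 15.278.
V ≈ 5.81 × 15.278 ≈ 88.8 kt.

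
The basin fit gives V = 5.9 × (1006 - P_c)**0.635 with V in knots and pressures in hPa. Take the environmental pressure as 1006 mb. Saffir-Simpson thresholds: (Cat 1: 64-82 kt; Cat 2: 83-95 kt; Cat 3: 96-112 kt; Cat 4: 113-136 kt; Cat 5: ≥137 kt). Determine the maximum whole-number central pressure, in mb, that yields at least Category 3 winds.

Category 3 begins at V = 96 kt.
Required ΔP = (96/5.9)^(1/0.635) = 16.271^1.575 ≈ 80.86 mb.
P_c ≤ 1006 − 80.86 = 925.14, so the highest integer P_c is 925 mb.

925 mb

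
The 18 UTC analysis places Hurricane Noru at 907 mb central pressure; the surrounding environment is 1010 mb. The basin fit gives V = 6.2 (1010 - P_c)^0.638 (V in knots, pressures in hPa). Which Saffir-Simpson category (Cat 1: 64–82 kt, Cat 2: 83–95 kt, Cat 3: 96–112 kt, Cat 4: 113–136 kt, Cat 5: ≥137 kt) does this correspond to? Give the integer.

4

ΔP = 1010 − 907 = 103 mb.
V ≈ 6.2 × 103^0.638 = 6.2 × 19.24 ≈ 119 kt.
119 kt falls in the Category 4 band.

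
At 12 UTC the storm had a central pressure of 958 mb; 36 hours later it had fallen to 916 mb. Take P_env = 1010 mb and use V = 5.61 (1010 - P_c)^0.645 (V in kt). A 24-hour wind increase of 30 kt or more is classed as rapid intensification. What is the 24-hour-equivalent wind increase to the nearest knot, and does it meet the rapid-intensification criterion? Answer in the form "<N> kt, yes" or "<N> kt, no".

22 kt, no

V₁: ΔP = 52, V ≈ 5.61 × 52^0.645 ≈ 71.74 kt.
V₂: ΔP = 94, V ≈ 5.61 × 94^0.645 ≈ 105.11 kt.
ΔV over 36 h = 33.37 kt → 24 h equivalent = 33.37 × 24/36 ≈ 22.25 kt.
22 kt < 30 kt ⇒ not rapid intensification.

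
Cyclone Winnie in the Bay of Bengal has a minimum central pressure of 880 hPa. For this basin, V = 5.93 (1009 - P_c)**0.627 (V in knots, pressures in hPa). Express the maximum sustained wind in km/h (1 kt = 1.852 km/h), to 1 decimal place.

231.2 km/h

ΔP = 1009 − 880 = 129 hPa.
V ≈ 5.93 × 129^0.627 = 5.93 × 21.054 ≈ 124.852 kt.
124.852 × 1.852 ≈ 231.23 km/h → 231.2 km/h.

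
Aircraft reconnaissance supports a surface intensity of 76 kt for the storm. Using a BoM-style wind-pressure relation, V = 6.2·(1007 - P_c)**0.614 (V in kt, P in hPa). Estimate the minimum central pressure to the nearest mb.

ΔP = (V / 6.2)^(1/0.614) = (76/6.2)^1.629.
76/6.2 = 12.258; 12.258^1.629 ≈ 59.25 mb.
P_c = 1007 − 59.25 = 947.75 ≈ 948 mb.

948 mb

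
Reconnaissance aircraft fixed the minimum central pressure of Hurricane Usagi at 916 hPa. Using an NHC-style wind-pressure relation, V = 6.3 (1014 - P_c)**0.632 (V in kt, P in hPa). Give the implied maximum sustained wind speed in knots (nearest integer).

ΔP = 1014 − 916 = 98 hPa.
98^0.632 ≈ 18.132.
V ≈ 6.3 × 18.132 ≈ 114.2 kt.

114 kt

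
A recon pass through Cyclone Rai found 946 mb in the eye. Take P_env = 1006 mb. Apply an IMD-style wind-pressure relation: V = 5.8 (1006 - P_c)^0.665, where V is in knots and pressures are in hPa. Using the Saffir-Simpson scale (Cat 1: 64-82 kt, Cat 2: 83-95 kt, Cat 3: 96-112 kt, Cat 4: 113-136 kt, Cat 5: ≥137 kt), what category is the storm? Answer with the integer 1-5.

ΔP = 1006 − 946 = 60 mb.
V ≈ 5.8 × 60^0.665 = 5.8 × 15.22 ≈ 88 kt.
88 kt falls in the Category 2 band.

2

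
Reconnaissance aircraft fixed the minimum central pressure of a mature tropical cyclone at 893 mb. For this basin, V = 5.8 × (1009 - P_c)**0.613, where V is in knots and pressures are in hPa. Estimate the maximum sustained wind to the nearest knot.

107 kt

ΔP = 1009 − 893 = 116 mb.
116^0.613 ≈ 18.429.
V ≈ 5.8 × 18.429 ≈ 106.9 kt.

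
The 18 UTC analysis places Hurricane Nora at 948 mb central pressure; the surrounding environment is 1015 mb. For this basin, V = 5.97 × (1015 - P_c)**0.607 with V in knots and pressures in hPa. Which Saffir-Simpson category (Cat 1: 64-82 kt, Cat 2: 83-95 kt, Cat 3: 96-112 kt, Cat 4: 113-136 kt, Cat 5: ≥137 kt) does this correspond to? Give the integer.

ΔP = 1015 − 948 = 67 mb.
V ≈ 5.97 × 67^0.607 = 5.97 × 12.84 ≈ 77 kt.
77 kt falls in the Category 1 band.

1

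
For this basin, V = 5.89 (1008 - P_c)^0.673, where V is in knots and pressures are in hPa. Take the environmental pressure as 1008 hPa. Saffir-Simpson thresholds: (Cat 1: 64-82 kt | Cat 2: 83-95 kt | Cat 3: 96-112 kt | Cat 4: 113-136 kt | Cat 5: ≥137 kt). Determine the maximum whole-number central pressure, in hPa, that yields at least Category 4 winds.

927 hPa

Category 4 begins at V = 113 kt.
Required ΔP = (113/5.89)^(1/0.673) = 19.185^1.486 ≈ 80.60 hPa.
P_c ≤ 1008 − 80.60 = 927.40, so the highest integer P_c is 927 hPa.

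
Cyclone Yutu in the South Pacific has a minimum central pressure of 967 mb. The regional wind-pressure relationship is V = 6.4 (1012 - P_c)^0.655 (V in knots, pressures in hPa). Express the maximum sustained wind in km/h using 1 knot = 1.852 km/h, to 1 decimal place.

ΔP = 1012 − 967 = 45 mb.
V ≈ 6.4 × 45^0.655 = 6.4 × 12.102 ≈ 77.452 kt.
77.452 × 1.852 ≈ 143.44 km/h → 143.4 km/h.

143.4 km/h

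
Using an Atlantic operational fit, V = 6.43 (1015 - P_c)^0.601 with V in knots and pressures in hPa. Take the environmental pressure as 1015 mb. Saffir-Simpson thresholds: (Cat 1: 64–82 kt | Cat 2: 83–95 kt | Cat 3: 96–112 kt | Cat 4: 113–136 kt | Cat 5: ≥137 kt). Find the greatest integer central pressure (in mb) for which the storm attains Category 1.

Category 1 begins at V = 64 kt.
Required ΔP = (64/6.43)^(1/0.601) = 9.953^1.664 ≈ 45.76 mb.
P_c ≤ 1015 − 45.76 = 969.24, so the highest integer P_c is 969 mb.

969 mb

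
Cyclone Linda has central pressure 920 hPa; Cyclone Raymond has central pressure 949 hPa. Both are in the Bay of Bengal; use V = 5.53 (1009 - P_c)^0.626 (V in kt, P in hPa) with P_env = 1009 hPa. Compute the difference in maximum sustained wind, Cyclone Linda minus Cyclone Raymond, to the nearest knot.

20 kt

Cyclone Linda: ΔP = 89; V ≈ 5.53 × 89^0.626 ≈ 91.84 kt.
Cyclone Raymond: ΔP = 60; V ≈ 5.53 × 60^0.626 ≈ 71.75 kt.
Difference ≈ 91.84 − 71.75 = 20.09 → 20 kt.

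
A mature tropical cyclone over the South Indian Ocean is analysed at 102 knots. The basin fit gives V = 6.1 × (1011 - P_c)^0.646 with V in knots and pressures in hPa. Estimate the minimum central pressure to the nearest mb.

933 mb

ΔP = (V / 6.1)^(1/0.646) = (102/6.1)^1.548.
102/6.1 = 16.721; 16.721^1.548 ≈ 78.27 mb.
P_c = 1011 − 78.27 = 932.73 ≈ 933 mb.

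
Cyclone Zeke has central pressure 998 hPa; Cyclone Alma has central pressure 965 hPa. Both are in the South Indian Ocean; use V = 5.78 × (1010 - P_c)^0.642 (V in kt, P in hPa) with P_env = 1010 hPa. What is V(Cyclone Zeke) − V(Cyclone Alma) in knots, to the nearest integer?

-38 kt

Cyclone Zeke: ΔP = 12; V ≈ 5.78 × 12^0.642 ≈ 28.49 kt.
Cyclone Alma: ΔP = 45; V ≈ 5.78 × 45^0.642 ≈ 66.57 kt.
Difference ≈ 28.49 − 66.57 = -38.08 → -38 kt.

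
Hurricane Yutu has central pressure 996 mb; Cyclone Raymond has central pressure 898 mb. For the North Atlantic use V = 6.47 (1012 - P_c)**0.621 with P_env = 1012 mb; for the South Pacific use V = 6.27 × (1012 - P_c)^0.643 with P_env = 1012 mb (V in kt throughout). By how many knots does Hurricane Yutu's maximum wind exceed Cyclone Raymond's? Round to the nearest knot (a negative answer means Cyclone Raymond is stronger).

Hurricane Yutu: ΔP = 16; V ≈ 6.47 × 16^0.621 ≈ 36.20 kt.
Cyclone Raymond: ΔP = 114; V ≈ 6.27 × 114^0.643 ≈ 131.78 kt.
Difference ≈ 36.20 − 131.78 = -95.58 → -96 kt.

-96 kt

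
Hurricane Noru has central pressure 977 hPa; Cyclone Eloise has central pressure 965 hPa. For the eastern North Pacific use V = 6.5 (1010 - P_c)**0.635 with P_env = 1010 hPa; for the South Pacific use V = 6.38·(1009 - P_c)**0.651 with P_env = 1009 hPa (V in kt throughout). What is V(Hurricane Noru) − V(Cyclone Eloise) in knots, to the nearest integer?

Hurricane Noru: ΔP = 33; V ≈ 6.5 × 33^0.635 ≈ 59.86 kt.
Cyclone Eloise: ΔP = 44; V ≈ 6.38 × 44^0.651 ≈ 74.94 kt.
Difference ≈ 59.86 − 74.94 = -15.08 → -15 kt.

-15 kt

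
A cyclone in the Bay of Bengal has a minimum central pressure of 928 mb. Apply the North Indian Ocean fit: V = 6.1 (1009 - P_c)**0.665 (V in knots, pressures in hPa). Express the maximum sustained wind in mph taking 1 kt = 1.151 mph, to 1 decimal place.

130.5 mph

ΔP = 1009 − 928 = 81 mb.
V ≈ 6.1 × 81^0.665 = 6.1 × 18.584 ≈ 113.363 kt.
113.363 × 1.151 ≈ 130.48 mph → 130.5 mph.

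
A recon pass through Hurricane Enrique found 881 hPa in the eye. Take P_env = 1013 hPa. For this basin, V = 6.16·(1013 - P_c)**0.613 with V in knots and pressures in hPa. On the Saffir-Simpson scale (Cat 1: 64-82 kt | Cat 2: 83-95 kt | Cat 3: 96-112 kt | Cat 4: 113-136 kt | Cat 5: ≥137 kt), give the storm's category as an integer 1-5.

ΔP = 1013 − 881 = 132 hPa.
V ≈ 6.16 × 132^0.613 = 6.16 × 19.95 ≈ 123 kt.
123 kt falls in the Category 4 band.

4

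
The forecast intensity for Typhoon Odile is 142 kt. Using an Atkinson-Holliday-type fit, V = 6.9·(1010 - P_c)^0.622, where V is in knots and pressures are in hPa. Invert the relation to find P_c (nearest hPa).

ΔP = (V / 6.9)^(1/0.622) = (142/6.9)^1.608.
142/6.9 = 20.580; 20.580^1.608 ≈ 129.31 hPa.
P_c = 1010 − 129.31 = 880.69 ≈ 881 hPa.

881 hPa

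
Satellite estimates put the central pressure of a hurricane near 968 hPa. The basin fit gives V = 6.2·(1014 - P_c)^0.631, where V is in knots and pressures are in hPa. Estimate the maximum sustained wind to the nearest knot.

ΔP = 1014 − 968 = 46 hPa.
46^0.631 ≈ 11.200.
V ≈ 6.2 × 11.200 ≈ 69.4 kt.

69 kt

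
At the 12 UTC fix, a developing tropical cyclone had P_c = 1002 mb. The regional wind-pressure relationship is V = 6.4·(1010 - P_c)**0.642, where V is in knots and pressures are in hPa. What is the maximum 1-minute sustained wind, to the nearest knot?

ΔP = 1010 − 1002 = 8 mb.
8^0.642 ≈ 3.800.
V ≈ 6.4 × 3.800 ≈ 24.3 kt.

24 kt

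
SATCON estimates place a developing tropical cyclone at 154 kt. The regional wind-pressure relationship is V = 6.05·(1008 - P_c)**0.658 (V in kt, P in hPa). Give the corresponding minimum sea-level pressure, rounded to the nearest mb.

871 mb

ΔP = (V / 6.05)^(1/0.658) = (154/6.05)^1.520.
154/6.05 = 25.455; 25.455^1.520 ≈ 136.91 mb.
P_c = 1008 − 136.91 = 871.09 ≈ 871 mb.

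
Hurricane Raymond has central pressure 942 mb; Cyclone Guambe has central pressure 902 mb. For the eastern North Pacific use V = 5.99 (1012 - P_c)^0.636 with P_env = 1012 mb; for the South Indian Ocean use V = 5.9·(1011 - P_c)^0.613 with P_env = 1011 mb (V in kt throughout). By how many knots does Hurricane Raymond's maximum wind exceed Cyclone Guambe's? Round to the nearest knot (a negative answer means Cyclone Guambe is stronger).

-15 kt

Hurricane Raymond: ΔP = 70; V ≈ 5.99 × 70^0.636 ≈ 89.31 kt.
Cyclone Guambe: ΔP = 109; V ≈ 5.9 × 109^0.613 ≈ 104.66 kt.
Difference ≈ 89.31 − 104.66 = -15.35 → -15 kt.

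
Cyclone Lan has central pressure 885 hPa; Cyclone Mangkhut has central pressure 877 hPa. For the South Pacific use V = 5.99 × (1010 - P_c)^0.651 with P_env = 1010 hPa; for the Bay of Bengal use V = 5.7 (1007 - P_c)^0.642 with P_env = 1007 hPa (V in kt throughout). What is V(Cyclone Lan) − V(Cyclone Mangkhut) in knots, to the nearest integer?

9 kt

Cyclone Lan: ΔP = 125; V ≈ 5.99 × 125^0.651 ≈ 138.84 kt.
Cyclone Mangkhut: ΔP = 130; V ≈ 5.7 × 130^0.642 ≈ 129.73 kt.
Difference ≈ 138.84 − 129.73 = 9.11 → 9 kt.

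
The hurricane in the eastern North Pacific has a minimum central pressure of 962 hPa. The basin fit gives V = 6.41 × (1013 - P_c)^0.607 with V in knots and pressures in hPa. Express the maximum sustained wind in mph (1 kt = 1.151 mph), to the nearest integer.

80 mph

ΔP = 1013 − 962 = 51 hPa.
V ≈ 6.41 × 51^0.607 = 6.41 × 10.877 ≈ 69.719 kt.
69.719 × 1.151 ≈ 80.25 mph → 80 mph.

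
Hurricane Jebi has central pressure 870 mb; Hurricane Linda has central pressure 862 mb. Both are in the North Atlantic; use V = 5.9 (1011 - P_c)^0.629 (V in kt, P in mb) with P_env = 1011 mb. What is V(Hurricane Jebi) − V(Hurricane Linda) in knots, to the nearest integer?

-5 kt

Hurricane Jebi: ΔP = 141; V ≈ 5.9 × 141^0.629 ≈ 132.65 kt.
Hurricane Linda: ΔP = 149; V ≈ 5.9 × 149^0.629 ≈ 137.34 kt.
Difference ≈ 132.65 − 137.34 = -4.69 → -5 kt.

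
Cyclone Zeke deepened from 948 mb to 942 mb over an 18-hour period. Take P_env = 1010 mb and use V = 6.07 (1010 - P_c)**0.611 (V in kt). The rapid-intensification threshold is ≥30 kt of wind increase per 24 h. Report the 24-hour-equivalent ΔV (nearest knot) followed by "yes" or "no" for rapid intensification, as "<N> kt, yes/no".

6 kt, no

V₁: ΔP = 62, V ≈ 6.07 × 62^0.611 ≈ 75.57 kt.
V₂: ΔP = 68, V ≈ 6.07 × 68^0.611 ≈ 79.96 kt.
ΔV over 18 h = 4.39 kt → 24 h equivalent = 4.39 × 24/18 ≈ 5.85 kt.
6 kt < 30 kt ⇒ not rapid intensification.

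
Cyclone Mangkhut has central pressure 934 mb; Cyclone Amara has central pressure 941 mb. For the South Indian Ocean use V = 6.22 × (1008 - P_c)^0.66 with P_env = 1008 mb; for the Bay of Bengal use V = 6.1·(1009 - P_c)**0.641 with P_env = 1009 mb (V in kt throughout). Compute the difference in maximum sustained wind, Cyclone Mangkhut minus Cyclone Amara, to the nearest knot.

15 kt

Cyclone Mangkhut: ΔP = 74; V ≈ 6.22 × 74^0.66 ≈ 106.53 kt.
Cyclone Amara: ΔP = 68; V ≈ 6.1 × 68^0.641 ≈ 91.19 kt.
Difference ≈ 106.53 − 91.19 = 15.34 → 15 kt.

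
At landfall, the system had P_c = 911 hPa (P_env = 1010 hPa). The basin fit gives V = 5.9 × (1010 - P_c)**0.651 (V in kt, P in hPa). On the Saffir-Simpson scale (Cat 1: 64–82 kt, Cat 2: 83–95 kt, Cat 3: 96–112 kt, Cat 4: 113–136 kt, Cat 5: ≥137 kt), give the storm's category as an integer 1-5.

4

ΔP = 1010 − 911 = 99 hPa.
V ≈ 5.9 × 99^0.651 = 5.9 × 19.91 ≈ 117 kt.
117 kt falls in the Category 4 band.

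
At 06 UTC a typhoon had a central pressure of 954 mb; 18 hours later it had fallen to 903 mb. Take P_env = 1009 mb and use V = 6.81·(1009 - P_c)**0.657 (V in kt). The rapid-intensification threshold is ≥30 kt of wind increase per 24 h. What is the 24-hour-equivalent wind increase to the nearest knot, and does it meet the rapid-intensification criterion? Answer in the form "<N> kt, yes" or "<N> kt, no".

68 kt, yes

V₁: ΔP = 55, V ≈ 6.81 × 55^0.657 ≈ 94.75 kt.
V₂: ΔP = 106, V ≈ 6.81 × 106^0.657 ≈ 145.81 kt.
ΔV over 18 h = 51.06 kt → 24 h equivalent = 51.06 × 24/18 ≈ 68.08 kt.
68 kt ≥ 30 kt ⇒ rapid intensification.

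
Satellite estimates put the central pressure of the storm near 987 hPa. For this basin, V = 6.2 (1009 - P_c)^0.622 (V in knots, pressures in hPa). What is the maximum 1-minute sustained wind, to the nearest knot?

42 kt

ΔP = 1009 − 987 = 22 hPa.
22^0.622 ≈ 6.839.
V ≈ 6.2 × 6.839 ≈ 42.4 kt.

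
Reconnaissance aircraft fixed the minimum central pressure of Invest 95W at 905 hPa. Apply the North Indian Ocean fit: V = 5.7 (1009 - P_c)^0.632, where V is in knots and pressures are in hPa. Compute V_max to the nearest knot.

ΔP = 1009 − 905 = 104 hPa.
104^0.632 ≈ 18.826.
V ≈ 5.7 × 18.826 ≈ 107.3 kt.

107 kt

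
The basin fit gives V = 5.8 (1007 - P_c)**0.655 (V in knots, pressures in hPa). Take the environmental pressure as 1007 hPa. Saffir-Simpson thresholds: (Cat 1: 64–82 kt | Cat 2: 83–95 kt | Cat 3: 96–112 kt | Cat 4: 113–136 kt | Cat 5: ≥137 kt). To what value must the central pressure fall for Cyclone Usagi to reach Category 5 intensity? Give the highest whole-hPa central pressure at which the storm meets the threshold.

Category 5 begins at V = 137 kt.
Required ΔP = (137/5.8)^(1/0.655) = 23.621^1.527 ≈ 124.92 hPa.
P_c ≤ 1007 − 124.92 = 882.08, so the highest integer P_c is 882 hPa.

882 hPa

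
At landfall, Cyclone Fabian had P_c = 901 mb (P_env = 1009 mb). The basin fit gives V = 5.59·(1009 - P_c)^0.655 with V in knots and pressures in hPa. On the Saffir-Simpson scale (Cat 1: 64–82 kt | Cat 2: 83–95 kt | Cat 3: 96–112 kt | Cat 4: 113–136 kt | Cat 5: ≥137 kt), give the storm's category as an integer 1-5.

ΔP = 1009 − 901 = 108 mb.
V ≈ 5.59 × 108^0.655 = 5.59 × 21.47 ≈ 120 kt.
120 kt falls in the Category 4 band.

4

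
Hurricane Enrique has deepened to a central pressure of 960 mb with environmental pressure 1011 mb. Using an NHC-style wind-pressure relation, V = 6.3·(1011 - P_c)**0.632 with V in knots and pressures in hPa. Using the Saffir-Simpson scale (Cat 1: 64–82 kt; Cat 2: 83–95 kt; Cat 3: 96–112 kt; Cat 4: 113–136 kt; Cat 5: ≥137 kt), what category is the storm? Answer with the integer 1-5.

ΔP = 1011 − 960 = 51 mb.
V ≈ 6.3 × 51^0.632 = 6.3 × 12.00 ≈ 76 kt.
76 kt falls in the Category 1 band.

1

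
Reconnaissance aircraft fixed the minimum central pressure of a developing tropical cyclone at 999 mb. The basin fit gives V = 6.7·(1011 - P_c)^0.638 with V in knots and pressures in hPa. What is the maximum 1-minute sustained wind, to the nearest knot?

33 kt

ΔP = 1011 − 999 = 12 mb.
12^0.638 ≈ 4.881.
V ≈ 6.7 × 4.881 ≈ 32.7 kt.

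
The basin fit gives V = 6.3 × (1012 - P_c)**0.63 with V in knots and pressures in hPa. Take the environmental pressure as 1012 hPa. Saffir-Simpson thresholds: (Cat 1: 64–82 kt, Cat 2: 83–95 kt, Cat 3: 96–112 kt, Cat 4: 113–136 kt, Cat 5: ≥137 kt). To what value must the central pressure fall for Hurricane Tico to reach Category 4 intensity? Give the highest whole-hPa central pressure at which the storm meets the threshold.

914 hPa

Category 4 begins at V = 113 kt.
Required ΔP = (113/6.3)^(1/0.63) = 17.937^1.587 ≈ 97.74 hPa.
P_c ≤ 1012 − 97.74 = 914.26, so the highest integer P_c is 914 hPa.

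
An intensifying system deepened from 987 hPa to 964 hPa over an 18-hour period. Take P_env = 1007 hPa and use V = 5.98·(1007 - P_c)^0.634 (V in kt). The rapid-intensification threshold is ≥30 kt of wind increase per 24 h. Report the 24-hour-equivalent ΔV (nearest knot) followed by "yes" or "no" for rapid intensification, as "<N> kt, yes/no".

V₁: ΔP = 20, V ≈ 5.98 × 20^0.634 ≈ 39.95 kt.
V₂: ΔP = 43, V ≈ 5.98 × 43^0.634 ≈ 64.91 kt.
ΔV over 18 h = 24.96 kt → 24 h equivalent = 24.96 × 24/18 ≈ 33.28 kt.
33 kt ≥ 30 kt ⇒ rapid intensification.

33 kt, yes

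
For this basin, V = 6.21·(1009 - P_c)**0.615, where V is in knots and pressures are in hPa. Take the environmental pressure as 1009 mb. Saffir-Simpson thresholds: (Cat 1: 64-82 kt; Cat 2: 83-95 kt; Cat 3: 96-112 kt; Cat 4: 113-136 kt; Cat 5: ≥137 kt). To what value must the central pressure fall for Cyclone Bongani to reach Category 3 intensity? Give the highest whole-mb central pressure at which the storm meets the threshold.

Category 3 begins at V = 96 kt.
Required ΔP = (96/6.21)^(1/0.615) = 15.459^1.626 ≈ 85.83 mb.
P_c ≤ 1009 − 85.83 = 923.17, so the highest integer P_c is 923 mb.

923 mb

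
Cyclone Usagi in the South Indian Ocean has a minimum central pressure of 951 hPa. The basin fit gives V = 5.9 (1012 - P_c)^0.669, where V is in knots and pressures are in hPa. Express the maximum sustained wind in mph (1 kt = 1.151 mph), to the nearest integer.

ΔP = 1012 − 951 = 61 hPa.
V ≈ 5.9 × 61^0.669 = 5.9 × 15.645 ≈ 92.308 kt.
92.308 × 1.151 ≈ 106.25 mph → 106 mph.

106 mph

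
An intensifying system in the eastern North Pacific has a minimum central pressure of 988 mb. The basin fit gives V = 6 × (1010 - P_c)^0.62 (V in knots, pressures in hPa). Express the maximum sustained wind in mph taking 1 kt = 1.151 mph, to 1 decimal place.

ΔP = 1010 − 988 = 22 mb.
V ≈ 6 × 22^0.62 = 6 × 6.797 ≈ 40.781 kt.
40.781 × 1.151 ≈ 46.94 mph → 46.9 mph.

46.9 mph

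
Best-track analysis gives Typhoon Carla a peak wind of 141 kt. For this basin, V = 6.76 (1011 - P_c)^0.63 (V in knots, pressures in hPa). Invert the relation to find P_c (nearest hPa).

887 hPa

ΔP = (V / 6.76)^(1/0.63) = (141/6.76)^1.587.
141/6.76 = 20.858; 20.858^1.587 ≈ 124.19 hPa.
P_c = 1011 − 124.19 = 886.81 ≈ 887 hPa.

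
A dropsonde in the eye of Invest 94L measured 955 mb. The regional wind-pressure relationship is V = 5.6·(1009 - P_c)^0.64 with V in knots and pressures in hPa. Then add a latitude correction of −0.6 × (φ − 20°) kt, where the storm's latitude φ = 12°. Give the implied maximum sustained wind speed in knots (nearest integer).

77 kt

ΔP = 1009 − 955 = 54 mb.
54^0.64 ≈ 12.845.
V ≈ 5.6 × 12.845 ≈ 71.9 kt.
Latitude correction: −0.6 × (12 − 20) = 4.8 kt.
Corrected V ≈ 76.7 kt → 77 kt.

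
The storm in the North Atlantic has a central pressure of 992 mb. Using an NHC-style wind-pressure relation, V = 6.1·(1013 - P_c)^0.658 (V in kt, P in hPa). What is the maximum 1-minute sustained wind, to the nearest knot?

45 kt

ΔP = 1013 − 992 = 21 mb.
21^0.658 ≈ 7.413.
V ≈ 6.1 × 7.413 ≈ 45.2 kt.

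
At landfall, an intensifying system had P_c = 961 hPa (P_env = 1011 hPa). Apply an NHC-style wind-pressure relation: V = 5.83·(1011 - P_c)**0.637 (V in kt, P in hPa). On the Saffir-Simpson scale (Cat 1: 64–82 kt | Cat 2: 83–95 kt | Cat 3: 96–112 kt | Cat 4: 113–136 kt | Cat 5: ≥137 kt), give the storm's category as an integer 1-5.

1

ΔP = 1011 − 961 = 50 hPa.
V ≈ 5.83 × 50^0.637 = 5.83 × 12.08 ≈ 70 kt.
70 kt falls in the Category 1 band.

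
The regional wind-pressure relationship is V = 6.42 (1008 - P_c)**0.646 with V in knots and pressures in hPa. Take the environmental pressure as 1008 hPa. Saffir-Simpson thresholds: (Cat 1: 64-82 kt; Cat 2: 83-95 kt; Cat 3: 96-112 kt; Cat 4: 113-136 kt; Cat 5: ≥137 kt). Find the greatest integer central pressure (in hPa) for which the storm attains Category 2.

Category 2 begins at V = 83 kt.
Required ΔP = (83/6.42)^(1/0.646) = 12.928^1.548 ≈ 52.56 hPa.
P_c ≤ 1008 − 52.56 = 955.44, so the highest integer P_c is 955 hPa.

955 hPa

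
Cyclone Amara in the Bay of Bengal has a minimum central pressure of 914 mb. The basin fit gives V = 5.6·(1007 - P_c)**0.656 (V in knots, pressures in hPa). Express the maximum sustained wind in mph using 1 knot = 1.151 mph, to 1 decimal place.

126.1 mph

ΔP = 1007 − 914 = 93 mb.
V ≈ 5.6 × 93^0.656 = 5.6 × 19.558 ≈ 109.525 kt.
109.525 × 1.151 ≈ 126.06 mph → 126.1 mph.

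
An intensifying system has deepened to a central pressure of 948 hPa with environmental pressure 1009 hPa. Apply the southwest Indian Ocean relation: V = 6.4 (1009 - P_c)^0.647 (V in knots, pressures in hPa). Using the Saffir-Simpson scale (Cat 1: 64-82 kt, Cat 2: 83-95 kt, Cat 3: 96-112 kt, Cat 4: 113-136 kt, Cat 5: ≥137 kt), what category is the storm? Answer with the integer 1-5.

2

ΔP = 1009 − 948 = 61 hPa.
V ≈ 6.4 × 61^0.647 = 6.4 × 14.29 ≈ 91 kt.
91 kt falls in the Category 2 band.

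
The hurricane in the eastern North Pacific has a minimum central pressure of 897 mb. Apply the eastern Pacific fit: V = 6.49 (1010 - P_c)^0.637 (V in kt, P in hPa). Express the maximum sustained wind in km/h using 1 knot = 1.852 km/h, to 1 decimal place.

244.2 km/h

ΔP = 1010 − 897 = 113 mb.
V ≈ 6.49 × 113^0.637 = 6.49 × 20.315 ≈ 131.843 kt.
131.843 × 1.852 ≈ 244.17 km/h → 244.2 km/h.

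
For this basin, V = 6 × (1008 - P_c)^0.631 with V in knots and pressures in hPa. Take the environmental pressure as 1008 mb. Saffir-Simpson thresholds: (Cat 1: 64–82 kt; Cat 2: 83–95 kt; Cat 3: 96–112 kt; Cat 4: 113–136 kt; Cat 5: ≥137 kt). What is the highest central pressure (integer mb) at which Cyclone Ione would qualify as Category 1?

Category 1 begins at V = 64 kt.
Required ΔP = (64/6)^(1/0.631) = 10.667^1.585 ≈ 42.58 mb.
P_c ≤ 1008 − 42.58 = 965.42, so the highest integer P_c is 965 mb.

965 mb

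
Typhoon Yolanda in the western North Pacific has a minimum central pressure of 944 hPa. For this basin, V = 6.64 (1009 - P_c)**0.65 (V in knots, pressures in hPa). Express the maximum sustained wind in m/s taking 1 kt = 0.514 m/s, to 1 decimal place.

ΔP = 1009 − 944 = 65 hPa.
V ≈ 6.64 × 65^0.65 = 6.64 × 15.080 ≈ 100.129 kt.
100.129 × 0.514 ≈ 51.47 m/s → 51.5 m/s.

51.5 m/s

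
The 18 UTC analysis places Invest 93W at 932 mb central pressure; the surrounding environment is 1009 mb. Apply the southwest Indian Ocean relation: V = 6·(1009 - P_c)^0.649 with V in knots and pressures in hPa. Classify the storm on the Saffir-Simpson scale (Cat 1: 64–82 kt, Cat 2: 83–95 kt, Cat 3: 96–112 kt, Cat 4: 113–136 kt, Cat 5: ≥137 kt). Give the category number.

3

ΔP = 1009 − 932 = 77 mb.
V ≈ 6 × 77^0.649 = 6 × 16.76 ≈ 101 kt.
101 kt falls in the Category 3 band.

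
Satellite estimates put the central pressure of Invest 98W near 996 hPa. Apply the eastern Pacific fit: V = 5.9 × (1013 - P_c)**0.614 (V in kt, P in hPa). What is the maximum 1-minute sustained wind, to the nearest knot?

ΔP = 1013 − 996 = 17 hPa.
17^0.614 ≈ 5.695.
V ≈ 5.9 × 5.695 ≈ 33.6 kt.

34 kt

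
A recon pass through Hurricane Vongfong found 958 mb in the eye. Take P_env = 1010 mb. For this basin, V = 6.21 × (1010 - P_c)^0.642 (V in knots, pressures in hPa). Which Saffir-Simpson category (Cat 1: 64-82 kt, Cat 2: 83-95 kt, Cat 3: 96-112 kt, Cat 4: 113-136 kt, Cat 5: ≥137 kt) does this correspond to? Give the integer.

1

ΔP = 1010 − 958 = 52 mb.
V ≈ 6.21 × 52^0.642 = 6.21 × 12.64 ≈ 78 kt.
78 kt falls in the Category 1 band.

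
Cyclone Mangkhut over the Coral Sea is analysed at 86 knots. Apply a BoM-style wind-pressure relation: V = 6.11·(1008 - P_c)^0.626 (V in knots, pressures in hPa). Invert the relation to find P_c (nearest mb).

940 mb

ΔP = (V / 6.11)^(1/0.626) = (86/6.11)^1.597.
86/6.11 = 14.075; 14.075^1.597 ≈ 68.33 mb.
P_c = 1008 − 68.33 = 939.67 ≈ 940 mb.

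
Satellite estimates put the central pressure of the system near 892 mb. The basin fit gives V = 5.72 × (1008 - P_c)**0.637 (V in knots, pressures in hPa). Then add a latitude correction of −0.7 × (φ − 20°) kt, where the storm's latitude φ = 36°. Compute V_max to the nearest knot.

107 kt

ΔP = 1008 − 892 = 116 mb.
116^0.637 ≈ 20.657.
V ≈ 5.72 × 20.657 ≈ 118.2 kt.
Latitude correction: −0.7 × (36 − 20) = -11.2 kt.
Corrected V ≈ 107 kt → 107 kt.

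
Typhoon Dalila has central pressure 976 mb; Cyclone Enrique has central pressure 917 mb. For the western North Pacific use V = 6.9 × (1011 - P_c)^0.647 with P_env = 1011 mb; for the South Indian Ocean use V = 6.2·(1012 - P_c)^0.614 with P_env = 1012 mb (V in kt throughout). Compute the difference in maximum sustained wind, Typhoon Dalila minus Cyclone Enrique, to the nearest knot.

-33 kt

Typhoon Dalila: ΔP = 35; V ≈ 6.9 × 35^0.647 ≈ 68.84 kt.
Cyclone Enrique: ΔP = 95; V ≈ 6.2 × 95^0.614 ≈ 101.56 kt.
Difference ≈ 68.84 − 101.56 = -32.72 → -33 kt.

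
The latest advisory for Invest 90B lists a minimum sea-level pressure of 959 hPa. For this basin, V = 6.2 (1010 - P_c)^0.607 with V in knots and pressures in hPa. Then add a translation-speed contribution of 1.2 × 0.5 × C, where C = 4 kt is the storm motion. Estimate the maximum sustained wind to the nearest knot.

ΔP = 1010 − 959 = 51 hPa.
51^0.607 ≈ 10.877.
V ≈ 6.2 × 10.877 ≈ 67.4 kt.
Translation term: 1.2 × 0.5 × 4 = 2.4 kt.
Corrected V ≈ 69.8 kt → 70 kt.

70 kt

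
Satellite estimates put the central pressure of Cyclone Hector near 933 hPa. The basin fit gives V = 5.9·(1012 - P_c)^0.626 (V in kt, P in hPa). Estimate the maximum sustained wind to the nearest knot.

ΔP = 1012 − 933 = 79 hPa.
79^0.626 ≈ 15.414.
V ≈ 5.9 × 15.414 ≈ 90.9 kt.

91 kt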